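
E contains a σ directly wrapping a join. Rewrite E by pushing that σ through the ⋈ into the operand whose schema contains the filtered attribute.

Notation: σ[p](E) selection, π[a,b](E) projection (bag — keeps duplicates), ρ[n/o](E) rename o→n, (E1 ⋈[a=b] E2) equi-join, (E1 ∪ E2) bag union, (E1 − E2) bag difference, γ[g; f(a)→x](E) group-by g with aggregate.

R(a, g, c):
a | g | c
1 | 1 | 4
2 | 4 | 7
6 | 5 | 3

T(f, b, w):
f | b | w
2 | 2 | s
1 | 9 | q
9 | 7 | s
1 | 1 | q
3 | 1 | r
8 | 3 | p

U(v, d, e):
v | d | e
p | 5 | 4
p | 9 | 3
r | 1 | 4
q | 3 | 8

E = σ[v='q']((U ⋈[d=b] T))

σ filters on v, owned by the left side.
E' = (σ[v='q'](U) ⋈[d=b] T)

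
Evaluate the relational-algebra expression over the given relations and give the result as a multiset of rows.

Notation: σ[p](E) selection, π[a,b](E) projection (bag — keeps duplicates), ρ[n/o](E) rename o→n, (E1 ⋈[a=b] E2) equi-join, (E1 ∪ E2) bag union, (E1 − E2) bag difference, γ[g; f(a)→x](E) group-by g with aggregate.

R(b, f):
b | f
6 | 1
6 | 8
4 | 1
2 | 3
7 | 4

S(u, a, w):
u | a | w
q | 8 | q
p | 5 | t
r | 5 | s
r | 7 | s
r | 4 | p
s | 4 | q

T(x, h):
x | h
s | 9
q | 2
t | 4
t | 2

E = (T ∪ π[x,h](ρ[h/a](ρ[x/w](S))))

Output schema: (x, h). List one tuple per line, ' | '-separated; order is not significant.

Per-node cardinality:
  T → 4
  S → 6
  ρ[x/w](S) → 6
  ρ[h/a](ρ[x/w](S)) → 6
  π[x,h](ρ[h/a](ρ[x/w](S))) → 6
  (T ∪ π[x,h](ρ[h/a](ρ[x/w](S)))) → 10

== RESULT ==
x | h
p | 4
q | 2
q | 4
q | 8
s | 5
s | 7
s | 9
t | 2
t | 4
t | 5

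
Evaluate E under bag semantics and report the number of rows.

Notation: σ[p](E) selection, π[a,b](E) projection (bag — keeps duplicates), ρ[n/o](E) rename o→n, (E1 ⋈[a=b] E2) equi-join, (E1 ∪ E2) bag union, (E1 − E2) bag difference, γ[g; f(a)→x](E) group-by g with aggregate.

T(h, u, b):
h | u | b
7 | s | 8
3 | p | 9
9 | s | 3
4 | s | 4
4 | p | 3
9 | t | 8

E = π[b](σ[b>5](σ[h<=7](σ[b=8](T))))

Per-node cardinality:
  T → 6
  σ[b=8](T) → 2
  σ[h<=7](σ[b=8](T)) → 1
  σ[b>5](σ[h<=7](σ[b=8](T))) → 1
  π[b](σ[b>5](σ[h<=7](σ[b=8](T)))) → 1

|E| = 1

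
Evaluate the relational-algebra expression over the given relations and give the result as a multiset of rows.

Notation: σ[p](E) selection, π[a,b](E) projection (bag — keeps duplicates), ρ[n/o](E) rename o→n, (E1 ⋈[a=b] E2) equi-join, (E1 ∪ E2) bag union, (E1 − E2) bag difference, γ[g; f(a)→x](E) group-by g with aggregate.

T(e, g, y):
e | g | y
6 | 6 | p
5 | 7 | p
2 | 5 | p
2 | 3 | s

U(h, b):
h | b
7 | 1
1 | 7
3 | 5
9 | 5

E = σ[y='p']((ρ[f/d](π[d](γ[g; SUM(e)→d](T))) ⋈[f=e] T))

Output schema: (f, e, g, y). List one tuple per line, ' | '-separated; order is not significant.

Subexpression sizes:
  T → 4
  γ[g; SUM(e)→d](T) → 4
  π[d](γ[g; SUM(e)→d](T)) → 4
  ρ[f/d](π[d](γ[g; SUM(e)→d](T))) → 4
  T → 4
  (ρ[f/d](π[d](γ[g; SUM(e)→d](T))) ⋈[f=e] T) → 6
  σ[y='p']((ρ[f/d](π[d](γ[g; SUM(e)→d](T))) ⋈[f=e] T)) → 4

== RESULT ==
f | e | g | y
2 | 2 | 5 | p
2 | 2 | 5 | p
5 | 5 | 7 | p
6 | 6 | 6 | p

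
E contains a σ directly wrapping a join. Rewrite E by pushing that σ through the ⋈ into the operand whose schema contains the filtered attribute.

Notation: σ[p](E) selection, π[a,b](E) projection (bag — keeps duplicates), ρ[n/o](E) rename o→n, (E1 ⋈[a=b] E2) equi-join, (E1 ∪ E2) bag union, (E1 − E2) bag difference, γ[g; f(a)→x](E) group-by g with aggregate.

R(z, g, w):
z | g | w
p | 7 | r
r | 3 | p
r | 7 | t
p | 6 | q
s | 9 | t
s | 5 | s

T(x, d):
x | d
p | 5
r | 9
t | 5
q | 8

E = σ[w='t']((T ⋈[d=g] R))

σ filters on w, owned by the right side.
E' = (T ⋈[d=g] σ[w='t'](R))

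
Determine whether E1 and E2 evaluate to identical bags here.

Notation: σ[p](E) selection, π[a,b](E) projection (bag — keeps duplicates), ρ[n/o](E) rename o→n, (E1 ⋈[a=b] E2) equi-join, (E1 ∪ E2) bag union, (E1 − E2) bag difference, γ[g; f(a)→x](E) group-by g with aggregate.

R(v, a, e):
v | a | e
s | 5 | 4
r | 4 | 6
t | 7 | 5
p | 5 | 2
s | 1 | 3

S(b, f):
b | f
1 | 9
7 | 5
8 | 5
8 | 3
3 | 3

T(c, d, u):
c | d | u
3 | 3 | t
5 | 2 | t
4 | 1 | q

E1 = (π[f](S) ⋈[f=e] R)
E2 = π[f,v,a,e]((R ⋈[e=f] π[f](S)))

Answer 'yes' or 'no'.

E1 stepwise |·|:
  S → 5
  π[f](S) → 5
  R → 5
  (π[f](S) ⋈[f=e] R) → 4
E2 stepwise |·|:
  R → 5
  S → 5
  π[f](S) → 5
  (R ⋈[e=f] π[f](S)) → 4
  π[f,v,a,e]((R ⋈[e=f] π[f](S))) → 4

E1 and E2 produce the same multiset:
f | v | a | e
3 | s | 1 | 3
3 | s | 1 | 3
5 | t | 7 | 5
5 | t | 7 | 5

yes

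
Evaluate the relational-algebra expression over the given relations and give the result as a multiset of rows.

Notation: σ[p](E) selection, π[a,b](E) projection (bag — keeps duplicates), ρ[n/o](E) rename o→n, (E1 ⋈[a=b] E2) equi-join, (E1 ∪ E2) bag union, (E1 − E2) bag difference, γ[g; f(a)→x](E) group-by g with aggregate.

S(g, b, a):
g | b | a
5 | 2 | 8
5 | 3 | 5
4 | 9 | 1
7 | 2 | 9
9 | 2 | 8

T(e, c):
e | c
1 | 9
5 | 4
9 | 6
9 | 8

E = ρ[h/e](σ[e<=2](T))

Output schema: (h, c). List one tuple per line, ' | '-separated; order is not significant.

Stepwise |·|:
  T → 4
  σ[e<=2](T) → 1
  ρ[h/e](σ[e<=2](T)) → 1

== RESULT ==
h | c
1 | 9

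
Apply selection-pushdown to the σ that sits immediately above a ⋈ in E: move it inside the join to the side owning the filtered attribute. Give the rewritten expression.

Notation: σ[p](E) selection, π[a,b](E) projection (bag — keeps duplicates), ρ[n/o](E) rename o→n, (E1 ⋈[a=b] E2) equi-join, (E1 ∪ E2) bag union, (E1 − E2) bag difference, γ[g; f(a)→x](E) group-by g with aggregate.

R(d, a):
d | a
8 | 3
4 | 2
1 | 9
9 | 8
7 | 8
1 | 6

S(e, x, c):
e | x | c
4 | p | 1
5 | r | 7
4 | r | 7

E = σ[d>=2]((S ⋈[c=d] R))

σ filters on d, owned by the right side.
E' = (S ⋈[c=d] σ[d>=2](R))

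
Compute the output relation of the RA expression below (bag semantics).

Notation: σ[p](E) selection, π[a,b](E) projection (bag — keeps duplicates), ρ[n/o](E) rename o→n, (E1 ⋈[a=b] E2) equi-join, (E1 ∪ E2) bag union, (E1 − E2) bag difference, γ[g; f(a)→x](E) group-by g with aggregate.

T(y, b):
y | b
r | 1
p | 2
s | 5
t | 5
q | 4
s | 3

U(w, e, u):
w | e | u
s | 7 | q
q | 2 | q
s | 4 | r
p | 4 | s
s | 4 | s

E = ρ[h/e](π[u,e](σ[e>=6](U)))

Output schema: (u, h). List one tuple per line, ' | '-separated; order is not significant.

Per-node cardinality:
  U → 5
  σ[e>=6](U) → 1
  π[u,e](σ[e>=6](U)) → 1
  ρ[h/e](π[u,e](σ[e>=6](U))) → 1

== RESULT ==
u | h
q | 7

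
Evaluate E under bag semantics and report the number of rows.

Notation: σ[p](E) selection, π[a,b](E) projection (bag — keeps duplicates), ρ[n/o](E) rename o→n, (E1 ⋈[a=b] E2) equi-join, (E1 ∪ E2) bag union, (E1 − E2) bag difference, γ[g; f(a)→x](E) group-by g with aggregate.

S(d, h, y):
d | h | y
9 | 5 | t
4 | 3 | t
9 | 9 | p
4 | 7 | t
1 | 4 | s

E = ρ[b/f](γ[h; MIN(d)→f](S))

Per-node cardinality:
  S → 5
  γ[h; MIN(d)→f](S) → 5
  ρ[b/f](γ[h; MIN(d)→f](S)) → 5

|E| = 5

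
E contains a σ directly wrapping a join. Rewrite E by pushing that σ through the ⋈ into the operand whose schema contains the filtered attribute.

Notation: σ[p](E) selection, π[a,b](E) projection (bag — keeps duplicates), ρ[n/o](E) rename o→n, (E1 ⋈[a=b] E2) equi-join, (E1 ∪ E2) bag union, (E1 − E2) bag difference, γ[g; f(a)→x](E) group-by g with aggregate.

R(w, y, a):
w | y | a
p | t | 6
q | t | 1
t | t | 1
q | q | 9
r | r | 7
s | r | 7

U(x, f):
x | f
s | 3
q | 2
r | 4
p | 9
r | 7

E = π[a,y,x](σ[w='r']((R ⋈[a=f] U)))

σ filters on w, owned by the left side.
E' = π[a,y,x]((σ[w='r'](R) ⋈[a=f] U))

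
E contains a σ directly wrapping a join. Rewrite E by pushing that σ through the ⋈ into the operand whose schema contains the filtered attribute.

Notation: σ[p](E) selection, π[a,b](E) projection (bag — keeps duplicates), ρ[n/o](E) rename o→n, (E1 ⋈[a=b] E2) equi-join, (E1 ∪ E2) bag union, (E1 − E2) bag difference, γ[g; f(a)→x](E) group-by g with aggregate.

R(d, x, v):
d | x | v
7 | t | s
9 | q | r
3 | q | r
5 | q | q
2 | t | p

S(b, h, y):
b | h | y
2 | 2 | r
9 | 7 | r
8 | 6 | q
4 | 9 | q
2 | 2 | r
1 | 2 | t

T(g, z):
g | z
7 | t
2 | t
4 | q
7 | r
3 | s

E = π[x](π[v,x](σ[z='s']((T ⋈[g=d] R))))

σ filters on z, owned by the left side.
E' = π[x](π[v,x]((σ[z='s'](T) ⋈[g=d] R)))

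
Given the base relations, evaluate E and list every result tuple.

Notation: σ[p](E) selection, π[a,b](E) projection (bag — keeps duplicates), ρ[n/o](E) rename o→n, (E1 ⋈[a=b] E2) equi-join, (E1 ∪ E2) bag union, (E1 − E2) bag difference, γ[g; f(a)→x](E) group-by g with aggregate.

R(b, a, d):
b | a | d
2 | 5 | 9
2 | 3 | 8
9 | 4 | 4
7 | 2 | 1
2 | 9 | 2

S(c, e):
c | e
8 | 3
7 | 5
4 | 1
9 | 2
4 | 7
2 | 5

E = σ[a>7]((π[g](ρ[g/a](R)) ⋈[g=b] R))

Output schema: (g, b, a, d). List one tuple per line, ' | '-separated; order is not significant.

Row counts bottom-up:
  R → 5
  ρ[g/a](R) → 5
  π[g](ρ[g/a](R)) → 5
  R → 5
  (π[g](ρ[g/a](R)) ⋈[g=b] R) → 4
  σ[a>7]((π[g](ρ[g/a](R)) ⋈[g=b] R)) → 1

== RESULT ==
g | b | a | d
2 | 2 | 9 | 2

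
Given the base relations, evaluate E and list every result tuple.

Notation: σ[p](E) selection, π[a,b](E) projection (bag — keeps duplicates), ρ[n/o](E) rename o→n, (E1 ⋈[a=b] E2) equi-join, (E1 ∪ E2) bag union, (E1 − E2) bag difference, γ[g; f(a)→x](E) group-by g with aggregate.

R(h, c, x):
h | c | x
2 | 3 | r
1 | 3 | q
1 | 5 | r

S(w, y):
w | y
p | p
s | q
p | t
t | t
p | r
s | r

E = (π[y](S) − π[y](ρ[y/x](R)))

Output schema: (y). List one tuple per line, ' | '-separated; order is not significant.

Per-node cardinality:
  S → 6
  π[y](S) → 6
  R → 3
  ρ[y/x](R) → 3
  π[y](ρ[y/x](R)) → 3
  (π[y](S) − π[y](ρ[y/x](R))) → 3

== RESULT ==
y
p
t
t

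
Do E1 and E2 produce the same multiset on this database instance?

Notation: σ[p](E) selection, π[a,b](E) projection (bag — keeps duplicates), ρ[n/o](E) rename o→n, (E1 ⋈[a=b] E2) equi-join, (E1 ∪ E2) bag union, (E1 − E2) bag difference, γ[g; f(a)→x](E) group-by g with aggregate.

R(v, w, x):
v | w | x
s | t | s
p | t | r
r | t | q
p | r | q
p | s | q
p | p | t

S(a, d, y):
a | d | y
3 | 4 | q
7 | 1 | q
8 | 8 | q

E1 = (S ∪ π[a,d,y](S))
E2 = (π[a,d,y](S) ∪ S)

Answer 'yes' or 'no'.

E1 subexpression sizes:
  S → 3
  S → 3
  π[a,d,y](S) → 3
  (S ∪ π[a,d,y](S)) → 6
E2 subexpression sizes:
  S → 3
  π[a,d,y](S) → 3
  S → 3
  (π[a,d,y](S) ∪ S) → 6

E1 and E2 produce the same multiset:
a | d | y
3 | 4 | q
3 | 4 | q
7 | 1 | q
7 | 1 | q
8 | 8 | q
8 | 8 | q

yes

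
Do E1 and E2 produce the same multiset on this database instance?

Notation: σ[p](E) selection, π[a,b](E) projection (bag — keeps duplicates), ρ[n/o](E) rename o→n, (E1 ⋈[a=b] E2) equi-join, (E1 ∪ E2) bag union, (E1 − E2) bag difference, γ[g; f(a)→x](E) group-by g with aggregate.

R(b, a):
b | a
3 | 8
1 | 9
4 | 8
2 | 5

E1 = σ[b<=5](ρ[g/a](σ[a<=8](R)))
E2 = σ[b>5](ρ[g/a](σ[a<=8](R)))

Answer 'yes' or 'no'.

E1 stepwise |·|:
  R → 4
  σ[a<=8](R) → 3
  ρ[g/a](σ[a<=8](R)) → 3
  σ[b<=5](ρ[g/a](σ[a<=8](R))) → 3
E2 stepwise |·|:
  R → 4
  σ[a<=8](R) → 3
  ρ[g/a](σ[a<=8](R)) → 3
  σ[b>5](ρ[g/a](σ[a<=8](R))) → 0

E1 result:
b | g
2 | 5
3 | 8
4 | 8
E2 result:
b | g
(0 rows)
Witness: (3, 8) appears 1× in E1 but 0× in E2.

no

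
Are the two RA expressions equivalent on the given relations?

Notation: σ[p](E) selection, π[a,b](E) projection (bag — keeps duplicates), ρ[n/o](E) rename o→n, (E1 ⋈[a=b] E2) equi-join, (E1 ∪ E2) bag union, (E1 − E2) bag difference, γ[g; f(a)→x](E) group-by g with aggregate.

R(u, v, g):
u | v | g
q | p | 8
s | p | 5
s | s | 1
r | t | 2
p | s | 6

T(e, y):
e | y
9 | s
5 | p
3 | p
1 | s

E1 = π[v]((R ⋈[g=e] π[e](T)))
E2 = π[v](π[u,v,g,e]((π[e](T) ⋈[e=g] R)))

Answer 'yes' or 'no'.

E1 row counts bottom-up:
  R → 5
  T → 4
  π[e](T) → 4
  (R ⋈[g=e] π[e](T)) → 2
  π[v]((R ⋈[g=e] π[e](T))) → 2
E2 row counts bottom-up:
  T → 4
  π[e](T) → 4
  R → 5
  (π[e](T) ⋈[e=g] R) → 2
  π[u,v,g,e]((π[e](T) ⋈[e=g] R)) → 2
  π[v](π[u,v,g,e]((π[e](T) ⋈[e=g] R))) → 2

E1 and E2 produce the same multiset:
v
p
s

yes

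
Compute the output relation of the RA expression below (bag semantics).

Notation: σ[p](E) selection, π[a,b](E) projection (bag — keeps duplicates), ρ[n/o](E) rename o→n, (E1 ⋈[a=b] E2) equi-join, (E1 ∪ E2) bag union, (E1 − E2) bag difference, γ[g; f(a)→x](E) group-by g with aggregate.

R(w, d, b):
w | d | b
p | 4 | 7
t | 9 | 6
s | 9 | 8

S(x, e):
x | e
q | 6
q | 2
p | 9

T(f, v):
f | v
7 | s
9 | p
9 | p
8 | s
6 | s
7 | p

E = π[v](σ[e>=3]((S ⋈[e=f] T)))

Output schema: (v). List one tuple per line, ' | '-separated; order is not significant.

Subexpression sizes:
  S → 3
  T → 6
  (S ⋈[e=f] T) → 3
  σ[e>=3]((S ⋈[e=f] T)) → 3
  π[v](σ[e>=3]((S ⋈[e=f] T))) → 3

== RESULT ==
v
p
p
s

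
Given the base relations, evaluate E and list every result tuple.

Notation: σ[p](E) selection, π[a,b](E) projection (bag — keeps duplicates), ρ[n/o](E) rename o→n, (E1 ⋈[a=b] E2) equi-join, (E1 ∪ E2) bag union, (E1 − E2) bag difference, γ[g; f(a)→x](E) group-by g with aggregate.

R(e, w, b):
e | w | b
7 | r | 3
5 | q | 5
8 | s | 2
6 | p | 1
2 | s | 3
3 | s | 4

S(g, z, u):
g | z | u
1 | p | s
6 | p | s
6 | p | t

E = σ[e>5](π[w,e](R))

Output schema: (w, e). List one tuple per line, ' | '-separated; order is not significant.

Subexpression sizes:
  R → 6
  π[w,e](R) → 6
  σ[e>5](π[w,e](R)) → 3

== RESULT ==
w | e
p | 6
r | 7
s | 8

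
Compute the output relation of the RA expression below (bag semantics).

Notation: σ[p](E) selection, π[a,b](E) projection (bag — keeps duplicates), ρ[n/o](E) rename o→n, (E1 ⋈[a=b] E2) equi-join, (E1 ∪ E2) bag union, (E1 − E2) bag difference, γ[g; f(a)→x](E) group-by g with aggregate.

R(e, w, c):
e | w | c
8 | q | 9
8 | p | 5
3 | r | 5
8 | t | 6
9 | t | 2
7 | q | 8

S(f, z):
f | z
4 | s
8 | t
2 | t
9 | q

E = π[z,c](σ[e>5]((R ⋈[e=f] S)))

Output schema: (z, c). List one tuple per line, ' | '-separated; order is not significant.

Row counts bottom-up:
  R → 6
  S → 4
  (R ⋈[e=f] S) → 4
  σ[e>5]((R ⋈[e=f] S)) → 4
  π[z,c](σ[e>5]((R ⋈[e=f] S))) → 4

== RESULT ==
z | c
q | 2
t | 5
t | 6
t | 9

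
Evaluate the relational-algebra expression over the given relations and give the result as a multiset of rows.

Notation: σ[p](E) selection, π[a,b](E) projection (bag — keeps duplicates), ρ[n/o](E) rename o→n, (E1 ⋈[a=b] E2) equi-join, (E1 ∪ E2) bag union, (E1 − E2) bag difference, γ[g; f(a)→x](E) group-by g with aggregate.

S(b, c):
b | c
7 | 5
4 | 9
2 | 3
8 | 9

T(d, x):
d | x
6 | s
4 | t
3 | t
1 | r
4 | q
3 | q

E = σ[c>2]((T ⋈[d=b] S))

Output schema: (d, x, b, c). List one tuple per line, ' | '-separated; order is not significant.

Row counts bottom-up:
  T → 6
  S → 4
  (T ⋈[d=b] S) → 2
  σ[c>2]((T ⋈[d=b] S)) → 2

== RESULT ==
d | x | b | c
4 | q | 4 | 9
4 | t | 4 | 9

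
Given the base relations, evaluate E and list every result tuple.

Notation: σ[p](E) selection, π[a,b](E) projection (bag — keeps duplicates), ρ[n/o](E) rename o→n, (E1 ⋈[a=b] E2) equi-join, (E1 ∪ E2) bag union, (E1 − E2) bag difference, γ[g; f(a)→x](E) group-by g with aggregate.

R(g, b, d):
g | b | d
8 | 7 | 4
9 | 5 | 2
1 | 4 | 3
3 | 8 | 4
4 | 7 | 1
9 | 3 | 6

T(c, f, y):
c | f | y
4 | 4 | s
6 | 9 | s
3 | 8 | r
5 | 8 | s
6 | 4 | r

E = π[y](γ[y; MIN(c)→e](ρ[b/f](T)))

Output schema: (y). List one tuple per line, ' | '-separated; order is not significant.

Per-node cardinality:
  T → 5
  ρ[b/f](T) → 5
  γ[y; MIN(c)→e](ρ[b/f](T)) → 2
  π[y](γ[y; MIN(c)→e](ρ[b/f](T))) → 2

== RESULT ==
y
r
s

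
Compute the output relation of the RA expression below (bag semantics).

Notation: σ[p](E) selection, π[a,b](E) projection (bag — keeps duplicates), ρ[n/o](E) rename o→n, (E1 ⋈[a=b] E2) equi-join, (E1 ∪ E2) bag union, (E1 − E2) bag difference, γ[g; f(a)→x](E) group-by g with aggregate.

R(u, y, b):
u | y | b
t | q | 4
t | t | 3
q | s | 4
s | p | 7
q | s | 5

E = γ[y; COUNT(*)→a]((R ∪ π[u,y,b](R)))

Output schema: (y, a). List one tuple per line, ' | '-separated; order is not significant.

Subexpression sizes:
  R → 5
  R → 5
  π[u,y,b](R) → 5
  (R ∪ π[u,y,b](R)) → 10
  γ[y; COUNT(*)→a]((R ∪ π[u,y,b](R))) → 4

== RESULT ==
y | a
p | 2
q | 2
s | 4
t | 2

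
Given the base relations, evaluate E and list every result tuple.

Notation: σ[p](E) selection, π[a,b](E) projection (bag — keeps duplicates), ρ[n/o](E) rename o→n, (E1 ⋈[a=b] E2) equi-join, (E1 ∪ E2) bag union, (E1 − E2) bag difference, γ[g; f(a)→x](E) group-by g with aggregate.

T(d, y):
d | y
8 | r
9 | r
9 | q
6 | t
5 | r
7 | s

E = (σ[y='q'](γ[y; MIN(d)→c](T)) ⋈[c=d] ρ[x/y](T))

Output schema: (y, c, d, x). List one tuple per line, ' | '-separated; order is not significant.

Subexpression sizes:
  T → 6
  γ[y; MIN(d)→c](T) → 4
  σ[y='q'](γ[y; MIN(d)→c](T)) → 1
  T → 6
  ρ[x/y](T) → 6
  (σ[y='q'](γ[y; MIN(d)→c](T)) ⋈[c=d] ρ[x/y](T)) → 2

== RESULT ==
y | c | d | x
q | 9 | 9 | q
q | 9 | 9 | r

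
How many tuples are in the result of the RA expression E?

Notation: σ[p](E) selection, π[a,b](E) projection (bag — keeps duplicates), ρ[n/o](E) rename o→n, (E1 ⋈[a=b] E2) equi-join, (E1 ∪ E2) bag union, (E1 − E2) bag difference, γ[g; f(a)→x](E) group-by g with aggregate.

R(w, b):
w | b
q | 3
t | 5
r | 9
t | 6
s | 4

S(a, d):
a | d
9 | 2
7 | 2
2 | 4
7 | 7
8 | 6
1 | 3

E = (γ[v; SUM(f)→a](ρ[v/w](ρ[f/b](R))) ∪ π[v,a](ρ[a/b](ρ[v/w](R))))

Per-node cardinality:
  R → 5
  ρ[f/b](R) → 5
  ρ[v/w](ρ[f/b](R)) → 5
  γ[v; SUM(f)→a](ρ[v/w](ρ[f/b](R))) → 4
  R → 5
  ρ[v/w](R) → 5
  ρ[a/b](ρ[v/w](R)) → 5
  π[v,a](ρ[a/b](ρ[v/w](R))) → 5
  (γ[v; SUM(f)→a](ρ[v/w](ρ[f/b](R))) ∪ π[v,a](ρ[a/b](ρ[v/w](R)))) → 9

|E| = 9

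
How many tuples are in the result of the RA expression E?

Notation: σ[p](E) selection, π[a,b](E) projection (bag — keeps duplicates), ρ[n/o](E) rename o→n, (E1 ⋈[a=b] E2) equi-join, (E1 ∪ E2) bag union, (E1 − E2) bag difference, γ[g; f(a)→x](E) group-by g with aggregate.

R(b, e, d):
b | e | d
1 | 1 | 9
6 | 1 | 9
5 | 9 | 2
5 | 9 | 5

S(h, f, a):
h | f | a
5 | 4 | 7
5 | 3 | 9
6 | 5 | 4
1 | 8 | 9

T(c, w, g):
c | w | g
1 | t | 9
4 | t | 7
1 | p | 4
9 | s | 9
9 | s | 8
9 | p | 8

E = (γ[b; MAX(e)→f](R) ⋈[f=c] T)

Per-node cardinality:
  R → 4
  γ[b; MAX(e)→f](R) → 3
  T → 6
  (γ[b; MAX(e)→f](R) ⋈[f=c] T) → 7

|E| = 7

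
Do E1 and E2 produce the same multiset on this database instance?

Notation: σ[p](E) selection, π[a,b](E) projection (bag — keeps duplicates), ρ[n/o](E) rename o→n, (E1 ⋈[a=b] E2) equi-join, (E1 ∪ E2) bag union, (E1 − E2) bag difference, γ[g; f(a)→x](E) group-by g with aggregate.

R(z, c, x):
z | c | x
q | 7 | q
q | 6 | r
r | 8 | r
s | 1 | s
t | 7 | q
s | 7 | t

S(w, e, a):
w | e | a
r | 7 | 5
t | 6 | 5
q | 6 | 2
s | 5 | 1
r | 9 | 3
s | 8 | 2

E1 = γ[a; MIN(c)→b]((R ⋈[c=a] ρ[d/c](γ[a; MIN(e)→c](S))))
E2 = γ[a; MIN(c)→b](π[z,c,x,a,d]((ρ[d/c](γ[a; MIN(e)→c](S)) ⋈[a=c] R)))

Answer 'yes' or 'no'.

E1 row counts bottom-up:
  R → 6
  S → 6
  γ[a; MIN(e)→c](S) → 4
  ρ[d/c](γ[a; MIN(e)→c](S)) → 4
  (R ⋈[c=a] ρ[d/c](γ[a; MIN(e)→c](S))) → 1
  γ[a; MIN(c)→b]((R ⋈[c=a] ρ[d/c](γ[a; MIN(e)→c](S)))) → 1
E2 row counts bottom-up:
  S → 6
  γ[a; MIN(e)→c](S) → 4
  ρ[d/c](γ[a; MIN(e)→c](S)) → 4
  R → 6
  (ρ[d/c](γ[a; MIN(e)→c](S)) ⋈[a=c] R) → 1
  π[z,c,x,a,d]((ρ[d/c](γ[a; MIN(e)→c](S)) ⋈[a=c] R)) → 1
  γ[a; MIN(c)→b](π[z,c,x,a,d]((ρ[d/c](γ[a; MIN(e)→c](S)) ⋈[a=c] R))) → 1

E1 and E2 produce the same multiset:
a | b
1 | 1

yes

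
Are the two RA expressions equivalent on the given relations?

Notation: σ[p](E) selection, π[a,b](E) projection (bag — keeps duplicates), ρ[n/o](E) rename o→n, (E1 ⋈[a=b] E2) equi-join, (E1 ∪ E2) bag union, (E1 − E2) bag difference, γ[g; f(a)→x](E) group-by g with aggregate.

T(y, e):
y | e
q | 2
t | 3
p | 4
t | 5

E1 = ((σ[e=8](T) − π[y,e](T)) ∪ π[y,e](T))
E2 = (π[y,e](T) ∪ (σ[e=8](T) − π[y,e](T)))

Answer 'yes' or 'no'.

E1 row counts bottom-up:
  T → 4
  σ[e=8](T) → 0
  T → 4
  π[y,e](T) → 4
  (σ[e=8](T) − π[y,e](T)) → 0
  T → 4
  π[y,e](T) → 4
  ((σ[e=8](T) − π[y,e](T)) ∪ π[y,e](T)) → 4
E2 row counts bottom-up:
  T → 4
  π[y,e](T) → 4
  T → 4
  σ[e=8](T) → 0
  T → 4
  π[y,e](T) → 4
  (σ[e=8](T) − π[y,e](T)) → 0
  (π[y,e](T) ∪ (σ[e=8](T) − π[y,e](T))) → 4

E1 and E2 produce the same multiset:
y | e
p | 4
q | 2
t | 3
t | 5

yes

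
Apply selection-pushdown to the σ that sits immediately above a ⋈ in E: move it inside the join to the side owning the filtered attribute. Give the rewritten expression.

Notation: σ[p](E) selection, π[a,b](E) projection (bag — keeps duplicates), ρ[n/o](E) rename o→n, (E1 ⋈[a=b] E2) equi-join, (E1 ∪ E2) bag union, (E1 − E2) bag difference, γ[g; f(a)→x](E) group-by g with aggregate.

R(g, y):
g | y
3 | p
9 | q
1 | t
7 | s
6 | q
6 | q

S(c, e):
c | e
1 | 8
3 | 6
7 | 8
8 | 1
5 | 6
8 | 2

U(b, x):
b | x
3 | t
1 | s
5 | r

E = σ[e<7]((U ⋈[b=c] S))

σ filters on e, owned by the right side.
E' = (U ⋈[b=c] σ[e<7](S))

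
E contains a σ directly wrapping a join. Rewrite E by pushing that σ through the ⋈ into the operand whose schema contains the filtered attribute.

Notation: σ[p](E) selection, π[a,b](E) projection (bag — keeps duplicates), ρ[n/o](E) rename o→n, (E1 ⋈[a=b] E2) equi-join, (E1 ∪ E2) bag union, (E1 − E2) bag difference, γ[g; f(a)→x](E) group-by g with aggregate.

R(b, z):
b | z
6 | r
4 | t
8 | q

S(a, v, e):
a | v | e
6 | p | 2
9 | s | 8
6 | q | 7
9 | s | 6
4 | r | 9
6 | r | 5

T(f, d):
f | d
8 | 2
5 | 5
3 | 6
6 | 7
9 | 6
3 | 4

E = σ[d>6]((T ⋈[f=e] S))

σ filters on d, owned by the left side.
E' = (σ[d>6](T) ⋈[f=e] S)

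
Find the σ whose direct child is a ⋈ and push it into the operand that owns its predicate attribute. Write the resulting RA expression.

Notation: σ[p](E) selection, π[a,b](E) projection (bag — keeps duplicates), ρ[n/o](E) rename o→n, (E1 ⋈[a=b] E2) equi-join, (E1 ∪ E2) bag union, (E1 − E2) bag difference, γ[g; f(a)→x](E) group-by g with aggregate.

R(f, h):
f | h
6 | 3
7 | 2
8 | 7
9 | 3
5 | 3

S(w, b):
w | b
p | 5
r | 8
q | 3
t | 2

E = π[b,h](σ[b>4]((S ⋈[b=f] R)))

σ filters on b, owned by the left side.
E' = π[b,h]((σ[b>4](S) ⋈[b=f] R))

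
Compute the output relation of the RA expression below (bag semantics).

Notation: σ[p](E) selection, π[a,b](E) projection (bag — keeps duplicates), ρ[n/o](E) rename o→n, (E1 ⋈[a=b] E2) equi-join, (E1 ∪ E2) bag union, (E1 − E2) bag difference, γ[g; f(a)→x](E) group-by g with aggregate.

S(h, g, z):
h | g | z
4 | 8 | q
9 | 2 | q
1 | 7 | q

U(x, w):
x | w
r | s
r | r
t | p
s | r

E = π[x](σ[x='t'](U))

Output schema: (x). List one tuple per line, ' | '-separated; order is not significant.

Row counts bottom-up:
  U → 4
  σ[x='t'](U) → 1
  π[x](σ[x='t'](U)) → 1

== RESULT ==
x
t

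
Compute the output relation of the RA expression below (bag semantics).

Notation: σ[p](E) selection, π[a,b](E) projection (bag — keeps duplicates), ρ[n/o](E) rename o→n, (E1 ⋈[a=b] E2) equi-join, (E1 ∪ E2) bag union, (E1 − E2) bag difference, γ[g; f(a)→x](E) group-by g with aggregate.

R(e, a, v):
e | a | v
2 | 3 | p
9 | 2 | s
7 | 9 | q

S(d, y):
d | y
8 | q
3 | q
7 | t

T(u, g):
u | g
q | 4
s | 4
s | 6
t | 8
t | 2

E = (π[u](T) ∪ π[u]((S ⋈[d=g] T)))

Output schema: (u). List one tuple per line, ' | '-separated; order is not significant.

Per-node cardinality:
  T → 5
  π[u](T) → 5
  S → 3
  T → 5
  (S ⋈[d=g] T) → 1
  π[u]((S ⋈[d=g] T)) → 1
  (π[u](T) ∪ π[u]((S ⋈[d=g] T))) → 6

== RESULT ==
u
q
s
s
t
t
t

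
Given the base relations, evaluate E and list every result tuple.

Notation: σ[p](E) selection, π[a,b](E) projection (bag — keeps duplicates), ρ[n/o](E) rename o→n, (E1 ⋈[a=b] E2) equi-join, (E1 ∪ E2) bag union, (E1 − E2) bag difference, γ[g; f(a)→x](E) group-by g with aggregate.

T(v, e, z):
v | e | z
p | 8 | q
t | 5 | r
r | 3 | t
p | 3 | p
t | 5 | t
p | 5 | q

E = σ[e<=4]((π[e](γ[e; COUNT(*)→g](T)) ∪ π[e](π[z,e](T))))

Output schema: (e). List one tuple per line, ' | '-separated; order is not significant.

Stepwise |·|:
  T → 6
  γ[e; COUNT(*)→g](T) → 3
  π[e](γ[e; COUNT(*)→g](T)) → 3
  T → 6
  π[z,e](T) → 6
  π[e](π[z,e](T)) → 6
  (π[e](γ[e; COUNT(*)→g](T)) ∪ π[e](π[z,e](T))) → 9
  σ[e<=4]((π[e](γ[e; COUNT(*)→g](T)) ∪ π[e](π[z,e](T)))) → 3

== RESULT ==
e
3
3
3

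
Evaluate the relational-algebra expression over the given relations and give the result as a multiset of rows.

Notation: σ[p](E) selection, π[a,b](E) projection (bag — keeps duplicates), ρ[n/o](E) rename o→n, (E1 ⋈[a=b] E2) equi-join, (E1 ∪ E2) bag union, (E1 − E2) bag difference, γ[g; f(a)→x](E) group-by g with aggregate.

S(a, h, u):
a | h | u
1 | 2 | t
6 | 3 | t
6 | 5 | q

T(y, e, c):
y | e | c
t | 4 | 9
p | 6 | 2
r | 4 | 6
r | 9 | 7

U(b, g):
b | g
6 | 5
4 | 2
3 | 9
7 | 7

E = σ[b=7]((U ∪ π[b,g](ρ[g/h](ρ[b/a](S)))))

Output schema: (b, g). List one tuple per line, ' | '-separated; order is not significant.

Stepwise |·|:
  U → 4
  S → 3
  ρ[b/a](S) → 3
  ρ[g/h](ρ[b/a](S)) → 3
  π[b,g](ρ[g/h](ρ[b/a](S))) → 3
  (U ∪ π[b,g](ρ[g/h](ρ[b/a](S)))) → 7
  σ[b=7]((U ∪ π[b,g](ρ[g/h](ρ[b/a](S))))) → 1

== RESULT ==
b | g
7 | 7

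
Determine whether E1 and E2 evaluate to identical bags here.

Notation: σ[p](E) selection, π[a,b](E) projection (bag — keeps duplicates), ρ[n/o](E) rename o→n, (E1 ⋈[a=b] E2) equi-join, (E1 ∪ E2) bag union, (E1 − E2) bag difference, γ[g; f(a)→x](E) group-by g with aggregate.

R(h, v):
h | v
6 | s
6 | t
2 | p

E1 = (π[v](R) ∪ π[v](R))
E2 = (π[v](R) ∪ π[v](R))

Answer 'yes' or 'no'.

E1 subexpression sizes:
  R → 3
  π[v](R) → 3
  R → 3
  π[v](R) → 3
  (π[v](R) ∪ π[v](R)) → 6
E2 subexpression sizes:
  R → 3
  π[v](R) → 3
  R → 3
  π[v](R) → 3
  (π[v](R) ∪ π[v](R)) → 6

E1 and E2 produce the same multiset:
v
p
p
s
s
t
t

yes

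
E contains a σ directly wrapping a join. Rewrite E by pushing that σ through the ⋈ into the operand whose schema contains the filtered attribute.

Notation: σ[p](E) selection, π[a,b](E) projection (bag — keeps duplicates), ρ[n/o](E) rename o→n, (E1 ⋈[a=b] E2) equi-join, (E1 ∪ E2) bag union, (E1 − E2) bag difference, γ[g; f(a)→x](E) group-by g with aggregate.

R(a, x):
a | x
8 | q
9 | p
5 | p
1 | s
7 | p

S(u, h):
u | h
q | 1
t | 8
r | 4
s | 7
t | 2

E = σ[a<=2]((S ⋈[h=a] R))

σ filters on a, owned by the right side.
E' = (S ⋈[h=a] σ[a<=2](R))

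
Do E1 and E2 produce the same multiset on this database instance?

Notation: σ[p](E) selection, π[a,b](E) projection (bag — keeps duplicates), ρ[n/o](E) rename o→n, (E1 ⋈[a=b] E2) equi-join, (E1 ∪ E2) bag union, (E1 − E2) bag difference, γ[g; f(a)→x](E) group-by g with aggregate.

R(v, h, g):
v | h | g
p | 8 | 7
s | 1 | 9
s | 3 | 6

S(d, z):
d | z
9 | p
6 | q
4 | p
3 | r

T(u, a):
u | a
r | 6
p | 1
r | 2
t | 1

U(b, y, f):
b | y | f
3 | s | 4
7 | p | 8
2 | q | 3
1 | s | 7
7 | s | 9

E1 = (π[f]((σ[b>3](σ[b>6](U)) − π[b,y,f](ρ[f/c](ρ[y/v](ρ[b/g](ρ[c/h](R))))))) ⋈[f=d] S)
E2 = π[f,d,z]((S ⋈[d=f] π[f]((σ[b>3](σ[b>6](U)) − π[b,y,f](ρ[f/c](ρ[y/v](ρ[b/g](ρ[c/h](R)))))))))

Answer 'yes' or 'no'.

E1 subexpression sizes:
  U → 5
  σ[b>6](U) → 2
  σ[b>3](σ[b>6](U)) → 2
  R → 3
  ρ[c/h](R) → 3
  ρ[b/g](ρ[c/h](R)) → 3
  ρ[y/v](ρ[b/g](ρ[c/h](R))) → 3
  ρ[f/c](ρ[y/v](ρ[b/g](ρ[c/h](R)))) → 3
  π[b,y,f](ρ[f/c](ρ[y/v](ρ[b/g](ρ[c/h](R))))) → 3
  (σ[b>3](σ[b>6](U)) − π[b,y,f](ρ[f/c](ρ[y/v](ρ[b/g](ρ[c/h](R)))))) → 1
  π[f]((σ[b>3](σ[b>6](U)) − π[b,y,f](ρ[f/c](ρ[y/v](ρ[b/g](ρ[c/h](R))))))) → 1
  S → 4
  (π[f]((σ[b>3](σ[b>6](U)) − π[b,y,f](ρ[f/c](ρ[y/v](ρ[b/g](ρ[c/h](R))))))) ⋈[f=d] S) → 1
E2 subexpression sizes:
  S → 4
  U → 5
  σ[b>6](U) → 2
  σ[b>3](σ[b>6](U)) → 2
  R → 3
  ρ[c/h](R) → 3
  ρ[b/g](ρ[c/h](R)) → 3
  ρ[y/v](ρ[b/g](ρ[c/h](R))) → 3
  ρ[f/c](ρ[y/v](ρ[b/g](ρ[c/h](R)))) → 3
  π[b,y,f](ρ[f/c](ρ[y/v](ρ[b/g](ρ[c/h](R))))) → 3
  (σ[b>3](σ[b>6](U)) − π[b,y,f](ρ[f/c](ρ[y/v](ρ[b/g](ρ[c/h](R)))))) → 1
  π[f]((σ[b>3](σ[b>6](U)) − π[b,y,f](ρ[f/c](ρ[y/v](ρ[b/g](ρ[c/h](R))))))) → 1
  (S ⋈[d=f] π[f]((σ[b>3](σ[b>6](U)) − π[b,y,f](ρ[f/c](ρ[y/v](ρ[b/g](ρ[c/h](R)))))))) → 1
  π[f,d,z]((S ⋈[d=f] π[f]((σ[b>3](σ[b>6](U)) − π[b,y,f](ρ[f/c](ρ[y/v](ρ[b/g](ρ[c/h](R))))))))) → 1

E1 and E2 produce the same multiset:
f | d | z
9 | 9 | p

yes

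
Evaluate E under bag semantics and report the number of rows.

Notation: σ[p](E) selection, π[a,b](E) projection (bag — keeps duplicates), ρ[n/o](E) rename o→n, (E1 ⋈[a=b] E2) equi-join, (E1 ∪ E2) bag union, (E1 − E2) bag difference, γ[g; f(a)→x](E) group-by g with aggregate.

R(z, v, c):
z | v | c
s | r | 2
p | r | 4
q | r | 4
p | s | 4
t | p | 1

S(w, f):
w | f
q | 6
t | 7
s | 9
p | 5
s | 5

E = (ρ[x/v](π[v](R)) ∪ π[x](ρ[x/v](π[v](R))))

Row counts bottom-up:
  R → 5
  π[v](R) → 5
  ρ[x/v](π[v](R)) → 5
  R → 5
  π[v](R) → 5
  ρ[x/v](π[v](R)) → 5
  π[x](ρ[x/v](π[v](R))) → 5
  (ρ[x/v](π[v](R)) ∪ π[x](ρ[x/v](π[v](R)))) → 10

|E| = 10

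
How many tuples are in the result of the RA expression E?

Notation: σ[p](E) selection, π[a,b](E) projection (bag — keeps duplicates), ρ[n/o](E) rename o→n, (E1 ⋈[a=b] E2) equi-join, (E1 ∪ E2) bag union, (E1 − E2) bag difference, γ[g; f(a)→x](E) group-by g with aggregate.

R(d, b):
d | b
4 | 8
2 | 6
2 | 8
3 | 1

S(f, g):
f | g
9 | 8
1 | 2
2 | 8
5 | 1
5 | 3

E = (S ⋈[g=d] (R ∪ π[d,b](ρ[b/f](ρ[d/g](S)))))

Per-node cardinality:
  S → 5
  R → 4
  S → 5
  ρ[d/g](S) → 5
  ρ[b/f](ρ[d/g](S)) → 5
  π[d,b](ρ[b/f](ρ[d/g](S))) → 5
  (R ∪ π[d,b](ρ[b/f](ρ[d/g](S)))) → 9
  (S ⋈[g=d] (R ∪ π[d,b](ρ[b/f](ρ[d/g](S))))) → 10

|E| = 10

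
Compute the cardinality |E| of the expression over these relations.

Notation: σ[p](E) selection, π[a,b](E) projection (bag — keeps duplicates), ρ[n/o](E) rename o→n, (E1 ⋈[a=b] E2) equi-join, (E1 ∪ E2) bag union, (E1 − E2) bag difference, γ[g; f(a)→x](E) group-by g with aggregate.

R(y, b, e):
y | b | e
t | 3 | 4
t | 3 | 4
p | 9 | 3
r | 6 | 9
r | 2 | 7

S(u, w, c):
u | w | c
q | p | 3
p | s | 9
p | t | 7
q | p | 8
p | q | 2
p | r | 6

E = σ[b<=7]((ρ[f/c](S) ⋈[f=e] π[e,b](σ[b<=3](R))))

Stepwise |·|:
  S → 6
  ρ[f/c](S) → 6
  R → 5
  σ[b<=3](R) → 3
  π[e,b](σ[b<=3](R)) → 3
  (ρ[f/c](S) ⋈[f=e] π[e,b](σ[b<=3](R))) → 1
  σ[b<=7]((ρ[f/c](S) ⋈[f=e] π[e,b](σ[b<=3](R)))) → 1

|E| = 1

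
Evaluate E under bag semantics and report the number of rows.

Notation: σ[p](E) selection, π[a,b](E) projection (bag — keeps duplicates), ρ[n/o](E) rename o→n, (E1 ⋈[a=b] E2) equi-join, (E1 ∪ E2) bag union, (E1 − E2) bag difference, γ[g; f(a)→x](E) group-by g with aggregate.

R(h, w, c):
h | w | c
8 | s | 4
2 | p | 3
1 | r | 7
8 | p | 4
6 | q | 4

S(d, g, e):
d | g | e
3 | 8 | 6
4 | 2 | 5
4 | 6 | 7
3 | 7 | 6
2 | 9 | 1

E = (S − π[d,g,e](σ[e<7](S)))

Subexpression sizes:
  S → 5
  S → 5
  σ[e<7](S) → 4
  π[d,g,e](σ[e<7](S)) → 4
  (S − π[d,g,e](σ[e<7](S))) → 1

|E| = 1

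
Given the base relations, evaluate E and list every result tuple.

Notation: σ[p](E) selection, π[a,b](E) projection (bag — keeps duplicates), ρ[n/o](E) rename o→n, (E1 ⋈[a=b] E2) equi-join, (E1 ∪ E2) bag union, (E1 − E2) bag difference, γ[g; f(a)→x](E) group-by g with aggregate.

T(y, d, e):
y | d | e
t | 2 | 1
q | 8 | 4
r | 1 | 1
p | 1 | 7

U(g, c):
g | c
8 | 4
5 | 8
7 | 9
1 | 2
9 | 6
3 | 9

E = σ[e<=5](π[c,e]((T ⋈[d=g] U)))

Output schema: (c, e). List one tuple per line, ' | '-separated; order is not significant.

Row counts bottom-up:
  T → 4
  U → 6
  (T ⋈[d=g] U) → 3
  π[c,e]((T ⋈[d=g] U)) → 3
  σ[e<=5](π[c,e]((T ⋈[d=g] U))) → 2

== RESULT ==
c | e
2 | 1
4 | 4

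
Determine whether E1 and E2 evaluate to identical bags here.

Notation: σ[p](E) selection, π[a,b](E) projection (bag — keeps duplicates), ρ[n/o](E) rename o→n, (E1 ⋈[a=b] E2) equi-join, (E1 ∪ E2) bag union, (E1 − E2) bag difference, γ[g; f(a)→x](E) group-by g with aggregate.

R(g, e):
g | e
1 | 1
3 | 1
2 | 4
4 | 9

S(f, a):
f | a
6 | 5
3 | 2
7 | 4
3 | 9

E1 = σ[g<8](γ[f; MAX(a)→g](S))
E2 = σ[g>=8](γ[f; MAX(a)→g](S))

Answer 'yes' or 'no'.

E1 subexpression sizes:
  S → 4
  γ[f; MAX(a)→g](S) → 3
  σ[g<8](γ[f; MAX(a)→g](S)) → 2
E2 subexpression sizes:
  S → 4
  γ[f; MAX(a)→g](S) → 3
  σ[g>=8](γ[f; MAX(a)→g](S)) → 1

E1 result:
f | g
6 | 5
7 | 4
E2 result:
f | g
3 | 9
Witness: (7, 4) appears 1× in E1 but 0× in E2.

no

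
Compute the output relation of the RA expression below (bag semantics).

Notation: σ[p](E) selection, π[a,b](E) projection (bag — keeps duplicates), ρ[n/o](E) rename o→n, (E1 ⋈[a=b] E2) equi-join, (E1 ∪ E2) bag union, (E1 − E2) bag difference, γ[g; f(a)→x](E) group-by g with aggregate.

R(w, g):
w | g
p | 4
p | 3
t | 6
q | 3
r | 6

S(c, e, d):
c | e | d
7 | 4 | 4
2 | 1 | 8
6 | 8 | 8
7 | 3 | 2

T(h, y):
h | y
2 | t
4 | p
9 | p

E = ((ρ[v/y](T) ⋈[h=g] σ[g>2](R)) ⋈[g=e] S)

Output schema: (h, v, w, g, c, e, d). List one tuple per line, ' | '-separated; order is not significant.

Per-node cardinality:
  T → 3
  ρ[v/y](T) → 3
  R → 5
  σ[g>2](R) → 5
  (ρ[v/y](T) ⋈[h=g] σ[g>2](R)) → 1
  S → 4
  ((ρ[v/y](T) ⋈[h=g] σ[g>2](R)) ⋈[g=e] S) → 1

== RESULT ==
h | v | w | g | c | e | d
4 | p | p | 4 | 7 | 4 | 4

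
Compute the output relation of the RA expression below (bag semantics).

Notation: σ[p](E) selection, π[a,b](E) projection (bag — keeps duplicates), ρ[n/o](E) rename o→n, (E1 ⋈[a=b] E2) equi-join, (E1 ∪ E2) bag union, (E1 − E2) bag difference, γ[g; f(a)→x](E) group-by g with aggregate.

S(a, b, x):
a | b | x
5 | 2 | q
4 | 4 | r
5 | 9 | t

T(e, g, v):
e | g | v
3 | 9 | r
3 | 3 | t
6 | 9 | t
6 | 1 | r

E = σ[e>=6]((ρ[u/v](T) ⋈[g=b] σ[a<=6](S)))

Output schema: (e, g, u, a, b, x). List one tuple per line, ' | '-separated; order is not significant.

Subexpression sizes:
  T → 4
  ρ[u/v](T) → 4
  S → 3
  σ[a<=6](S) → 3
  (ρ[u/v](T) ⋈[g=b] σ[a<=6](S)) → 2
  σ[e>=6]((ρ[u/v](T) ⋈[g=b] σ[a<=6](S))) → 1

== RESULT ==
e | g | u | a | b | x
6 | 9 | t | 5 | 9 | t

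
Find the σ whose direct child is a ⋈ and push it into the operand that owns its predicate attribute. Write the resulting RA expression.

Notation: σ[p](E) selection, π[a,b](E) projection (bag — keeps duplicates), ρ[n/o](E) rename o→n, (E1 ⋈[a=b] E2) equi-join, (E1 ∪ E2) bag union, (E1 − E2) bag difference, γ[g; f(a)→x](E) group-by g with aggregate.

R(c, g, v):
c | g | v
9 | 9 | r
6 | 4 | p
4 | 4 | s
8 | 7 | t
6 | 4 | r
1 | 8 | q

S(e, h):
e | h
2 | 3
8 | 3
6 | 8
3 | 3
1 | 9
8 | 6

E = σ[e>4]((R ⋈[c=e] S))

σ filters on e, owned by the right side.
E' = (R ⋈[c=e] σ[e>4](S))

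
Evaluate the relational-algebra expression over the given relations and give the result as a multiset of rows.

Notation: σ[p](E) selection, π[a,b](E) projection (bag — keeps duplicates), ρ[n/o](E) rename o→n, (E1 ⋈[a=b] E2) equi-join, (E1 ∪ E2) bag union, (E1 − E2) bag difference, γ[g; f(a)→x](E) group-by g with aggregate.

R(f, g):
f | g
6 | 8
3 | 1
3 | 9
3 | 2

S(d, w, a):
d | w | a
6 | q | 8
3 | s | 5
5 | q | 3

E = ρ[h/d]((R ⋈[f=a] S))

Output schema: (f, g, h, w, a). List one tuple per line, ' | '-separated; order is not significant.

Subexpression sizes:
  R → 4
  S → 3
  (R ⋈[f=a] S) → 3
  ρ[h/d]((R ⋈[f=a] S)) → 3

== RESULT ==
f | g | h | w | a
3 | 1 | 5 | q | 3
3 | 2 | 5 | q | 3
3 | 9 | 5 | q | 3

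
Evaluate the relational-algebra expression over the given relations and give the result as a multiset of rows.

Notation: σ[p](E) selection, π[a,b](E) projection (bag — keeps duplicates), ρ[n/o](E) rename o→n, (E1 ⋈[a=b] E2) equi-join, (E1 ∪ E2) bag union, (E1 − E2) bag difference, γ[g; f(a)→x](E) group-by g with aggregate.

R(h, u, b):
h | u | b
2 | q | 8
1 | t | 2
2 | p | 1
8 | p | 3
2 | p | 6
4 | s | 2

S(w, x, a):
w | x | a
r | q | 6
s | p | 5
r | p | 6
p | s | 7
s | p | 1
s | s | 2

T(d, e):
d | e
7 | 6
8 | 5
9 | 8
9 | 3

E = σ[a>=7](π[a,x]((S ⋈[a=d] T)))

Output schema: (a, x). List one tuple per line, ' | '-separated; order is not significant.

Per-node cardinality:
  S → 6
  T → 4
  (S ⋈[a=d] T) → 1
  π[a,x]((S ⋈[a=d] T)) → 1
  σ[a>=7](π[a,x]((S ⋈[a=d] T))) → 1

== RESULT ==
a | x
7 | s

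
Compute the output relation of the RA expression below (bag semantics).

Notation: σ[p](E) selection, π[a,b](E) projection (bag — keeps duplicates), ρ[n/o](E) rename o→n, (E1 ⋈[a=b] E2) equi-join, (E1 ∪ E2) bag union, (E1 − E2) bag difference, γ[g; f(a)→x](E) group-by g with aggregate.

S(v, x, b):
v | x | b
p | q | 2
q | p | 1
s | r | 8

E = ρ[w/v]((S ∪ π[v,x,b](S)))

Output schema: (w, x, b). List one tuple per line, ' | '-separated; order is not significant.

Stepwise |·|:
  S → 3
  S → 3
  π[v,x,b](S) → 3
  (S ∪ π[v,x,b](S)) → 6
  ρ[w/v]((S ∪ π[v,x,b](S))) → 6

== RESULT ==
w | x | b
p | q | 2
p | q | 2
q | p | 1
q | p | 1
s | r | 8
s | r | 8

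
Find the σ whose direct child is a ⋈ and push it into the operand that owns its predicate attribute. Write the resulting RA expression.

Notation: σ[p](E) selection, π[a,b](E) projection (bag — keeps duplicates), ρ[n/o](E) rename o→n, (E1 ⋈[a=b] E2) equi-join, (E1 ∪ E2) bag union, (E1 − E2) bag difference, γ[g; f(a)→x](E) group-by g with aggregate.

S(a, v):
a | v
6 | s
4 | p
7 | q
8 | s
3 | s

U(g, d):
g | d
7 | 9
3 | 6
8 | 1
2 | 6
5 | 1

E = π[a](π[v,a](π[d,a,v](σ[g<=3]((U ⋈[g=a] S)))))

σ filters on g, owned by the left side.
E' = π[a](π[v,a](π[d,a,v]((σ[g<=3](U) ⋈[g=a] S))))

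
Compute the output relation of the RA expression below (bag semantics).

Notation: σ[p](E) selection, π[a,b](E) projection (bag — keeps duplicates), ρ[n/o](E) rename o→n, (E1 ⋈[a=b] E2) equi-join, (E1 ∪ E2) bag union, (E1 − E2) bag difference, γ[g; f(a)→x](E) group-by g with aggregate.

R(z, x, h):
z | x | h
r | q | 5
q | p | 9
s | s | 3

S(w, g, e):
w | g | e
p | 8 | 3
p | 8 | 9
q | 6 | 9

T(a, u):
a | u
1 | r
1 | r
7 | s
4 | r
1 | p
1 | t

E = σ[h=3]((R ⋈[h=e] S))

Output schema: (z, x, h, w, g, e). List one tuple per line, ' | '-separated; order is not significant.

Subexpression sizes:
  R → 3
  S → 3
  (R ⋈[h=e] S) → 3
  σ[h=3]((R ⋈[h=e] S)) → 1

== RESULT ==
z | x | h | w | g | e
s | s | 3 | p | 8 | 3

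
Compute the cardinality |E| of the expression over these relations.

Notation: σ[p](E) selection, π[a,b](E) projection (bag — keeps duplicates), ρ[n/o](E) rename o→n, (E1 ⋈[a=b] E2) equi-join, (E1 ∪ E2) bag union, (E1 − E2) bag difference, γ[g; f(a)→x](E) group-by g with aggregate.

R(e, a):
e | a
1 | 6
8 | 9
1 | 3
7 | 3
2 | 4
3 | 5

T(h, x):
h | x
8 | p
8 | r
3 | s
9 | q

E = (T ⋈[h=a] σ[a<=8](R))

Stepwise |·|:
  T → 4
  R → 6
  σ[a<=8](R) → 5
  (T ⋈[h=a] σ[a<=8](R)) → 2

|E| = 2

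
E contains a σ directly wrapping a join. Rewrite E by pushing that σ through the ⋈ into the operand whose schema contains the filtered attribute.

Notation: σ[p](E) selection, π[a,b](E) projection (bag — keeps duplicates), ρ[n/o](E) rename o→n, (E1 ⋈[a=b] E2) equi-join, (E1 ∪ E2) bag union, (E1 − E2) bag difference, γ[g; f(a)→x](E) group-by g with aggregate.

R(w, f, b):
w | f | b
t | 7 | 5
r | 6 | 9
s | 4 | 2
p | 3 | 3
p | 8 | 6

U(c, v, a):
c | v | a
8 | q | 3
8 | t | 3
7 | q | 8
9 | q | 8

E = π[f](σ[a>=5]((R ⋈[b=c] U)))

σ filters on a, owned by the right side.
E' = π[f]((R ⋈[b=c] σ[a>=5](U)))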